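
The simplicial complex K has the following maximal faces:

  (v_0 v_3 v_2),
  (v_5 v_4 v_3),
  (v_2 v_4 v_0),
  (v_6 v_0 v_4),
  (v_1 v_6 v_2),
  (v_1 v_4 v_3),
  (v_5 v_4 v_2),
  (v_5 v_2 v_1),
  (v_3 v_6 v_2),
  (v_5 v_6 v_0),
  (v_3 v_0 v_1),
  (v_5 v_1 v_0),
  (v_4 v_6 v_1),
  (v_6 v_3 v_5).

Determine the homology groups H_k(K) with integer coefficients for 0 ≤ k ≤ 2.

K has 7 vertices, 21 edges, 14 triangles.
rank ∂_0 = 0, rank ∂_1 = 6 ⇒ b_0 = 7 − 0 − 6 = 1; all invariant factors of ∂_1 are 1 so no torsion. So H_0 ≅ Z.
rank ∂_1 = 6, rank ∂_2 = 13 ⇒ b_1 = 21 − 6 − 13 = 2; all invariant factors of ∂_2 are 1 so no torsion. So H_1 ≅ Z^2.
rank ∂_2 = 13, rank ∂_3 = 0 ⇒ b_2 = 14 − 13 − 0 = 1. So H_2 ≅ Z.

H_0 ≅ Z,  H_1 ≅ Z^2,  H_2 ≅ Z.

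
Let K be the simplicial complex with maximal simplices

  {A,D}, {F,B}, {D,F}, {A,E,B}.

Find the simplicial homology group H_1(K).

We work with the vertex ordering A < B < D < E < F. The simplices of K, each written with vertices in increasing order, are:

  0-simplices (5): A, B, D, E, F
  1-simplices (6): AB, AD, AE, BE, BF, DF
  2-simplices (1): ABE

giving chain groups C_0 ≅ Z^5, C_1 ≅ Z^6, C_2 ≅ Z^1.

∂_1: C_1 → C_0 maps an edge to its endpoints' difference, ∂[p,q] = q − p. For instance
  ∂AE = E − A.
This gives a 5×6 integer matrix of rank 4; reducing to Smith normal form yields diagonal entries (1,1,1,1).

Boundary ∂_2: C_2 → C_1 sends each 2-simplex [p,q,r] to [q,r] − [p,r] + [p,q]. For instance
  ∂ABE = BE − AE + AB.
This gives a 6×1 integer matrix of rank 1; reducing to Smith normal form yields diagonal entries (1).

From H_k ≅ ker(∂_k) / im(∂_{k+1}) we obtain:

  H_1: rank ker ∂_1 − rank ∂_2 = (6 − 4) − 1 = 1, and the invariant factors of ∂_2 are all 1, so H_1 ≅ Z.

H_1 ≅ Z.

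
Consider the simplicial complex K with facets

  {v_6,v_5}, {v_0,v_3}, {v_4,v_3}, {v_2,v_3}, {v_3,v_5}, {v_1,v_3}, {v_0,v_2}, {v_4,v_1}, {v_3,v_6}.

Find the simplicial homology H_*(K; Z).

K has 7 vertices, 9 edges.
rank ∂_0 = 0, rank ∂_1 = 6 ⇒ b_0 = 7 − 0 − 6 = 1; all invariant factors of ∂_1 are 1 so no torsion. So H_0 ≅ Z.
rank ∂_1 = 6, rank ∂_2 = 0 ⇒ b_1 = 9 − 6 − 0 = 3. So H_1 ≅ Z^3.

H_0 ≅ Z,  H_1 ≅ Z^3.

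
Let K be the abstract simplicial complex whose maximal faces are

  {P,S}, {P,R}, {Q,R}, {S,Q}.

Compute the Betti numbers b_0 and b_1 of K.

Order the vertices as P < Q < R < S. Listing each simplex with vertices in this order, K has dimension 1 with simplices:

  0-simplices (4): P, Q, R, S
  1-simplices (4): PR, PS, QR, QS

giving chain groups C_0 ≅ Z^4, C_1 ≅ Z^4.

The boundary map ∂_1: C_1 → C_0 sends each edge [p,q] (with p < q) to q − p. For instance
  ∂QS = S − Q.
As a 4×4 matrix over Z this has rank 3, with invariant factors (1,1,1).

From H_k ≅ ker(∂_k) / im(∂_{k+1}) we obtain:

  H_0: rank C_0 − rank ∂_1 = 4 − 3 = 1, and the invariant factors of ∂_1 are all 1, so H_0 ≅ Z.
  H_1: rank ker ∂_1 − rank ∂_2 = (4 − 3) − 0 = 1, and there is no ∂_2, so H_1 ≅ Z.

Hence the Betti numbers are b_0 = 1, b_1 = 1.

b_0 = 1, b_1 = 1.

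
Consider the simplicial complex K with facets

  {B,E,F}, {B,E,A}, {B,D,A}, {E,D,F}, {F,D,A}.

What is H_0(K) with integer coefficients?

Fix the vertex order A < B < D < E < F and write every simplex with vertices in increasing order. Then dim K = 2 and the simplices of K are:

  0-simplices (5): A, B, D, E, F
  1-simplices (10): AB, AD, AE, AF, BD, BE, BF, DE, DF, EF
  2-simplices (5): ABD, ABE, ADF, BEF, DEF

Hence C_0 ≅ Z^5, C_1 ≅ Z^10, C_2 ≅ Z^5.

Boundary ∂_1: C_1 → C_0 maps an edge to its endpoints' difference, ∂[p,q] = q − p. For instance
  ∂EF = F − E.
As a 5×10 matrix over Z this has rank 4, with invariant factors (1,1,1,1).

Boundary ∂_2: C_2 → C_1 sends each 2-simplex [p,q,r] to [q,r] − [p,r] + [p,q]. For instance
  ∂ADF = DF − AF + AD,
  ∂ABE = BE − AE + AB.
As a 10×5 matrix over Z this has rank 5, with invariant factors (1,1,1,1,1).

Reading off H_k = ker ∂_k / im ∂_{k+1}:

  H_0: rank C_0 − rank ∂_1 = 5 − 4 = 1, and the invariant factors of ∂_1 are all 1, so H_0 ≅ Z.

(K is a triangulation of the Möbius band.)

H_0 ≅ Z.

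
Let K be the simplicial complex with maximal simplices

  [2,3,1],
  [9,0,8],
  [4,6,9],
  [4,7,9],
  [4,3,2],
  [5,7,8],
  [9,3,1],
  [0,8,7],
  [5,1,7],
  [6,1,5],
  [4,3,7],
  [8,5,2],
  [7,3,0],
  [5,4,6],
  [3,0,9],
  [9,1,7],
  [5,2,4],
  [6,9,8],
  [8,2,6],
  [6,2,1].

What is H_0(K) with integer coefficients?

H_0 ≅ Z.

Take the total order 0 < 1 < 2 < 3 < 4 < 5 < 6 < 7 < 8 < 9 on the vertex set. Then K (dimension 2) consists of the simplices:

  0-simplices (10): [0], [1], [2], [3], [4], [5], [6], [7], [8], [9]
  1-simplices (30): (30 of them)
  2-simplices (20): (20 of them)

so the chain groups are C_0 ≅ Z^10, C_1 ≅ Z^30, C_2 ≅ Z^20.

The boundary map ∂_1: C_1 → C_0 maps an edge to its endpoints' difference, ∂[p,q] = q − p.
The resulting 10×30 matrix has rank 9, and its Smith normal form has invariant factors (1,1,1,1,1,1,1,1,1).

The boundary map ∂_2: C_2 → C_1 acts by ∂[p,q,r] = [q,r] − [p,r] + [p,q]. For instance
  ∂[3,4,7] = [4,7] − [3,7] + [3,4],
  ∂[1,7,9] = [7,9] − [1,9] + [1,7].
The resulting 30×20 matrix has rank 20, and its Smith normal form has invariant factors (1,1,1,1,1,1,1,1,1,1,1,1,1,1,1,1,1,1,1,2).

Now H_k = ker ∂_k / im ∂_{k+1}, so:

  H_0: rank C_0 − rank ∂_1 = 10 − 9 = 1, and the invariant factors of ∂_1 are all 1, so H_0 ≅ Z.

(K is a triangulation of the Klein bottle.)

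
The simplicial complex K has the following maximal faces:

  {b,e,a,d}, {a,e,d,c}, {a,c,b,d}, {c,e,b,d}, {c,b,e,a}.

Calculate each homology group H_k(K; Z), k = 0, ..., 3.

Take the total order a < b < c < d < e on the vertex set. Then K (dimension 3) consists of the simplices:

  0-simplices (5): a, b, c, d, e
  1-simplices (10): ab, ac, ad, ae, bc, bd, be, cd, ce, de
  2-simplices (10): abc, abd, abe, acd, ace, ade, bcd, bce, bde, cde
  3-simplices (5): abcd, abce, abde, acde, bcde

giving chain groups C_0 ≅ Z^5, C_1 ≅ Z^10, C_2 ≅ Z^10, C_3 ≅ Z^5.

Boundary ∂_1: C_1 → C_0 maps an edge to its endpoints' difference, ∂[p,q] = q − p.
The 5×10 boundary matrix has rank 4 and Smith normal form diag(1,1,1,1).

Boundary ∂_2: C_2 → C_1 acts by ∂[p,q,r] = [q,r] − [p,r] + [p,q]. For instance
  ∂abd = bd − ad + ab,
  ∂ade = de − ae + ad.
This gives a 10×10 integer matrix of rank 6; reducing to Smith normal form yields diagonal entries (1,1,1,1,1,1).

Boundary ∂_3: C_3 → C_2 sends each 3-simplex σ to the alternating sum Σ_i (−1)^i (σ with its i-th vertex removed). For instance
  ∂abde = bde − ade + abe − abd,
  ∂bcde = cde − bde + bce − bcd.
This gives a 10×5 integer matrix of rank 4; reducing to Smith normal form yields diagonal entries (1,1,1,1).

From H_k ≅ ker(∂_k) / im(∂_{k+1}) we obtain:

  H_0: rank C_0 − rank ∂_1 = 5 − 4 = 1, and the invariant factors of ∂_1 are all 1, so H_0 ≅ Z.
  H_1: rank ker ∂_1 − rank ∂_2 = (10 − 4) − 6 = 0, and the invariant factors of ∂_2 are all 1, so H_1 ≅ 0.
  H_2: rank ker ∂_2 − rank ∂_3 = (10 − 6) − 4 = 0, and the invariant factors of ∂_3 are all 1, so H_2 ≅ 0.
  H_3: rank ker ∂_3 − rank ∂_4 = (5 − 4) − 0 = 1, and there is no ∂_4, so H_3 ≅ Z.

H_0 = Z,  H_1 = 0,  H_2 = 0,  H_3 = Z.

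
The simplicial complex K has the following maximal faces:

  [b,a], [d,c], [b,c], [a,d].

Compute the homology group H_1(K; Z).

H_1 = Z.

K has 4 vertices, 4 edges.
rank ∂_1 = 3, rank ∂_2 = 0 ⇒ b_1 = 4 − 3 − 0 = 1. So H_1 ≅ Z.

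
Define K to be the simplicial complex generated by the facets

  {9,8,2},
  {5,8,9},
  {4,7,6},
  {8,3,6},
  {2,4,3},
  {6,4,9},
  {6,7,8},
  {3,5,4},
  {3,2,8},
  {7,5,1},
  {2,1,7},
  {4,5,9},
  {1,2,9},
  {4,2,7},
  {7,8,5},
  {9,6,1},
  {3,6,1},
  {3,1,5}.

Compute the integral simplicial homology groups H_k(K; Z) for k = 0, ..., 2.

K has 9 vertices, 27 edges, 18 triangles.
rank ∂_0 = 0, rank ∂_1 = 8 ⇒ b_0 = 9 − 0 − 8 = 1; all invariant factors of ∂_1 are 1 so no torsion. So H_0 ≅ Z.
rank ∂_1 = 8, rank ∂_2 = 17 ⇒ b_1 = 27 − 8 − 17 = 2; all invariant factors of ∂_2 are 1 so no torsion. So H_1 ≅ Z^2.
rank ∂_2 = 17, rank ∂_3 = 0 ⇒ b_2 = 18 − 17 − 0 = 1. So H_2 ≅ Z.

H_0 = Z,  H_1 = Z^2,  H_2 = Z.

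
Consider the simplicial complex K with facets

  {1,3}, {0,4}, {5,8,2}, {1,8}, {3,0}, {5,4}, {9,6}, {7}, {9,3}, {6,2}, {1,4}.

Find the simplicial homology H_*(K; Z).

H_0 ≅ Z^2,  H_1 ≅ Z^3,  H_2 = 0.

K has 10 vertices, 12 edges, 1 triangle.
rank ∂_0 = 0, rank ∂_1 = 8 ⇒ b_0 = 10 − 0 − 8 = 2; all invariant factors of ∂_1 are 1 so no torsion. So H_0 ≅ Z^2.
rank ∂_1 = 8, rank ∂_2 = 1 ⇒ b_1 = 12 − 8 − 1 = 3; all invariant factors of ∂_2 are 1 so no torsion. So H_1 ≅ Z^3.
rank ∂_2 = 1, rank ∂_3 = 0 ⇒ b_2 = 1 − 1 − 0 = 0. So H_2 ≅ 0.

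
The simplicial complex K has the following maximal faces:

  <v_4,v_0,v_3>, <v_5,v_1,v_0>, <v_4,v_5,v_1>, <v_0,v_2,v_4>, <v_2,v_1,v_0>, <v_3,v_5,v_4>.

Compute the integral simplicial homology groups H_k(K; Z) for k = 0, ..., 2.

Take the total order v_0 < v_1 < v_2 < v_3 < v_4 < v_5 on the vertex set. Then K (dimension 2) consists of the simplices:

  0-simplices (6): [v_0], [v_1], [v_2], [v_3], [v_4], [v_5]
  1-simplices (12): [v_0,v_1], [v_0,v_2], [v_0,v_3], [v_0,v_4], [v_0,v_5], [v_1,v_2], [v_1,v_4], [v_1,v_5], [v_2,v_4], [v_3,v_4], [v_3,v_5], [v_4,v_5]
  2-simplices (6): [v_0,v_1,v_2], [v_0,v_1,v_5], [v_0,v_2,v_4], [v_0,v_3,v_4], [v_1,v_4,v_5], [v_3,v_4,v_5]

so the chain groups are C_0 ≅ Z^6, C_1 ≅ Z^12, C_2 ≅ Z^6.

∂_1: C_1 → C_0 is given by ∂[p,q] = [q] − [p]. For instance
  ∂[v_0,v_2] = [v_2] − [v_0].
The 6×12 boundary matrix has rank 5 and Smith normal form diag(1,1,1,1,1).

Boundary ∂_2: C_2 → C_1 maps a triangle to the signed sum of its edges. For instance
  ∂[v_0,v_1,v_2] = [v_1,v_2] − [v_0,v_2] + [v_0,v_1],
  ∂[v_0,v_3,v_4] = [v_3,v_4] − [v_0,v_4] + [v_0,v_3].
This gives a 12×6 integer matrix of rank 6; reducing to Smith normal form yields diagonal entries (1,1,1,1,1,1).

Now H_k = ker ∂_k / im ∂_{k+1}, so:

  H_0: rank C_0 − rank ∂_1 = 6 − 5 = 1, and the invariant factors of ∂_1 are all 1, so H_0 = Z.
  H_1: rank ker ∂_1 − rank ∂_2 = (12 − 5) − 6 = 1, and the invariant factors of ∂_2 are all 1, so H_1 = Z.
  H_2: rank ker ∂_2 − rank ∂_3 = (6 − 6) − 0 = 0, and there is no ∂_3, so H_2 = 0.

As a check, the Euler characteristic is 6 − 12 + 6 = 0, which agrees with 1 − 1 + 0 = 0.
(K is a triangulation of the cylinder S^1 x I.)

H_0 ≅ Z,  H_1 ≅ Z,  H_2 = 0.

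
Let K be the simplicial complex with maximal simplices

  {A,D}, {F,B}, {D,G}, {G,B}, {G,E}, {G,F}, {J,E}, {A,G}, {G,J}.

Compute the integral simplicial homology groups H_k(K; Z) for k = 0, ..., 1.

H_0 ≅ Z,  H_1 ≅ Z^3.

Order the vertices as A < B < D < E < F < G < J. Listing each simplex with vertices in this order, K has dimension 1 with simplices:

  0-simplices (7): A, B, D, E, F, G, J
  1-simplices (9): AD, AG, BF, BG, DG, EG, EJ, FG, GJ

so the chain groups are C_0 ≅ Z^7, C_1 ≅ Z^9.

∂_1: C_1 → C_0 sends each edge [p,q] (with p < q) to q − p. For instance
  ∂AG = G − A.
This gives a 7×9 integer matrix of rank 6; reducing to Smith normal form yields diagonal entries (1,1,1,1,1,1).

Computing H_k = (kernel of ∂_k) / (image of ∂_{k+1}):

  H_0: rank C_0 − rank ∂_1 = 7 − 6 = 1, and the invariant factors of ∂_1 are all 1, so H_0 = Z.
  H_1: rank ker ∂_1 − rank ∂_2 = (9 − 6) − 0 = 3, and there is no ∂_2, so H_1 = Z^3.

As a check, the Euler characteristic is 7 − 9 = -2, which agrees with 1 − 3 = -2.
(K is a triangulation of a wedge of 3 circles.)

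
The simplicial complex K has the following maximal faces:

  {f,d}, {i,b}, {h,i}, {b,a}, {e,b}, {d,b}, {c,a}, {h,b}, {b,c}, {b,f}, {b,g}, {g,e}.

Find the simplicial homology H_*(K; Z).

We work with the vertex ordering a < b < c < d < e < f < g < h < i. The simplices of K, each written with vertices in increasing order, are:

  0-simplices (9): a, b, c, d, e, f, g, h, i
  1-simplices (12): ab, ac, bc, bd, be, bf, bg, bh, bi, df, eg, hi

giving chain groups C_0 ≅ Z^9, C_1 ≅ Z^12.

The boundary map ∂_1: C_1 → C_0 maps an edge to its endpoints' difference, ∂[p,q] = q − p.
As a 9×12 matrix over Z this has rank 8, with invariant factors (1,1,1,1,1,1,1,1).

From H_k ≅ ker(∂_k) / im(∂_{k+1}) we obtain:

  H_0: rank C_0 − rank ∂_1 = 9 − 8 = 1, and the invariant factors of ∂_1 are all 1, so H_0 ≅ Z.
  H_1: rank ker ∂_1 − rank ∂_2 = (12 − 8) − 0 = 4, and there is no ∂_2, so H_1 ≅ Z^4.

H_0 ≅ Z,  H_1 ≅ Z^4.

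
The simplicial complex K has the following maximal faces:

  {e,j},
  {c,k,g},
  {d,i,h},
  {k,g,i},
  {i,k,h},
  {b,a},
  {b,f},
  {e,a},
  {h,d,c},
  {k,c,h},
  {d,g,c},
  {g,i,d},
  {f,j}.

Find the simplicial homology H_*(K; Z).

K has 11 vertices, 17 edges, 8 triangles.
rank ∂_0 = 0, rank ∂_1 = 9 ⇒ b_0 = 11 − 0 − 9 = 2; all invariant factors of ∂_1 are 1 so no torsion. So H_0 ≅ Z^2.
rank ∂_1 = 9, rank ∂_2 = 7 ⇒ b_1 = 17 − 9 − 7 = 1; all invariant factors of ∂_2 are 1 so no torsion. So H_1 ≅ Z.
rank ∂_2 = 7, rank ∂_3 = 0 ⇒ b_2 = 8 − 7 − 0 = 1. So H_2 ≅ Z.

H_0 ≅ Z^2,  H_1 ≅ Z,  H_2 ≅ Z.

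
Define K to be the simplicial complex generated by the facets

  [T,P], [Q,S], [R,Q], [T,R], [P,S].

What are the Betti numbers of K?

b_0 = 1, b_1 = 1.

Fix the vertex order P < Q < R < S < T and write every simplex with vertices in increasing order. Then dim K = 1 and the simplices of K are:

  0-simplices (5): P, Q, R, S, T
  1-simplices (5): PS, PT, QR, QS, RT

giving chain groups C_0 ≅ Z^5, C_1 ≅ Z^5.

∂_1: C_1 → C_0 sends each edge [p,q] (with p < q) to q − p. For instance
  ∂RT = T − R.
The resulting 5×5 matrix has rank 4, and its Smith normal form has invariant factors (1,1,1,1).

From H_k ≅ ker(∂_k) / im(∂_{k+1}) we obtain:

  H_0: rank C_0 − rank ∂_1 = 5 − 4 = 1, and the invariant factors of ∂_1 are all 1, so H_0 = Z.
  H_1: rank ker ∂_1 − rank ∂_2 = (5 − 4) − 0 = 1, and there is no ∂_2, so H_1 = Z.

(K is a triangulation of the circle S^1.)

Hence the Betti numbers are b_0 = 1, b_1 = 1.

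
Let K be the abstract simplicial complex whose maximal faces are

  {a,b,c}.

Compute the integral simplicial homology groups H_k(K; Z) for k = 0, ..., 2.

K has 3 vertices, 3 edges, 1 triangle.
rank ∂_0 = 0, rank ∂_1 = 2 ⇒ b_0 = 3 − 0 − 2 = 1; all invariant factors of ∂_1 are 1 so no torsion. So H_0 = Z.
rank ∂_1 = 2, rank ∂_2 = 1 ⇒ b_1 = 3 − 2 − 1 = 0; all invariant factors of ∂_2 are 1 so no torsion. So H_1 = 0.
rank ∂_2 = 1, rank ∂_3 = 0 ⇒ b_2 = 1 − 1 − 0 = 0. So H_2 = 0.

H_0 = Z,  H_1 = 0,  H_2 = 0.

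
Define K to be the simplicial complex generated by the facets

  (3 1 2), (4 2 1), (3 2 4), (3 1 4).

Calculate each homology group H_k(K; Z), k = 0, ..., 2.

Take the total order 1 < 2 < 3 < 4 on the vertex set. Then K (dimension 2) consists of the simplices:

  0-simplices (4): [1], [2], [3], [4]
  1-simplices (6): [1,2], [1,3], [1,4], [2,3], [2,4], [3,4]
  2-simplices (4): [1,2,3], [1,2,4], [1,3,4], [2,3,4]

giving chain groups C_0 ≅ Z^4, C_1 ≅ Z^6, C_2 ≅ Z^4.

∂_1: C_1 → C_0 sends each edge [p,q] (with p < q) to q − p.
The 4×6 boundary matrix has rank 3 and Smith normal form diag(1,1,1).

The boundary map ∂_2: C_2 → C_1 sends each 2-simplex [p,q,r] to [q,r] − [p,r] + [p,q]. For instance
  ∂[1,2,3] = [2,3] − [1,3] + [1,2],
  ∂[1,3,4] = [3,4] − [1,4] + [1,3].
The 6×4 boundary matrix has rank 3 and Smith normal form diag(1,1,1).

From H_k ≅ ker(∂_k) / im(∂_{k+1}) we obtain:

  H_0: rank C_0 − rank ∂_1 = 4 − 3 = 1, and the invariant factors of ∂_1 are all 1, so H_0 = Z.
  H_1: rank ker ∂_1 − rank ∂_2 = (6 − 3) − 3 = 0, and the invariant factors of ∂_2 are all 1, so H_1 = 0.
  H_2: rank ker ∂_2 − rank ∂_3 = (4 − 3) − 0 = 1, and there is no ∂_3, so H_2 = Z.

H_0 = Z,  H_1 = 0,  H_2 = Z.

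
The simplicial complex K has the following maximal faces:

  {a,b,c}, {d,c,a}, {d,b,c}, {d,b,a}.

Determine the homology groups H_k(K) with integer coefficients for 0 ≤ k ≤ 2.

Order the vertices as a < b < c < d. Listing each simplex with vertices in this order, K has dimension 2 with simplices:

  0-simplices (4): a, b, c, d
  1-simplices (6): ab, ac, ad, bc, bd, cd
  2-simplices (4): abc, abd, acd, bcd

giving chain groups C_0 ≅ Z^4, C_1 ≅ Z^6, C_2 ≅ Z^4.

Boundary ∂_1: C_1 → C_0 is given by ∂[p,q] = [q] − [p].
The resulting 4×6 matrix has rank 3, and its Smith normal form has invariant factors (1,1,1).

The boundary map ∂_2: C_2 → C_1 sends each 2-simplex [p,q,r] to [q,r] − [p,r] + [p,q]. For instance
  ∂acd = cd − ad + ac,
  ∂abd = bd − ad + ab.
As a 6×4 matrix over Z this has rank 3, with invariant factors (1,1,1).

Now H_k = ker ∂_k / im ∂_{k+1}, so:

  H_0: rank C_0 − rank ∂_1 = 4 − 3 = 1, and the invariant factors of ∂_1 are all 1, so H_0 ≅ Z.
  H_1: rank ker ∂_1 − rank ∂_2 = (6 − 3) − 3 = 0, and the invariant factors of ∂_2 are all 1, so H_1 ≅ 0.
  H_2: rank ker ∂_2 − rank ∂_3 = (4 − 3) − 0 = 1, and there is no ∂_3, so H_2 ≅ Z.

H_0 = Z,  H_1 = 0,  H_2 = Z.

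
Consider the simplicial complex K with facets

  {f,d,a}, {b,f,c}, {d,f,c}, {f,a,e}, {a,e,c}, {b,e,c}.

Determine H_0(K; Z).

H_0 = Z.

Order the vertices as a < b < c < d < e < f. Listing each simplex with vertices in this order, K has dimension 2 with simplices:

  0-simplices (6): a, b, c, d, e, f
  1-simplices (12): ac, ad, ae, af, bc, be, bf, cd, ce, cf, df, ef
  2-simplices (6): ace, adf, aef, bce, bcf, cdf

Hence C_0 ≅ Z^6, C_1 ≅ Z^12, C_2 ≅ Z^6.

∂_1: C_1 → C_0 sends each edge [p,q] (with p < q) to q − p. For instance
  ∂ac = c − a.
The resulting 6×12 matrix has rank 5, and its Smith normal form has invariant factors (1,1,1,1,1).

∂_2: C_2 → C_1 maps a triangle to the signed sum of its edges. For instance
  ∂bce = ce − be + bc,
  ∂aef = ef − af + ae.
As a 12×6 matrix over Z this has rank 6, with invariant factors (1,1,1,1,1,1).

Computing H_k = (kernel of ∂_k) / (image of ∂_{k+1}):

  H_0: rank C_0 − rank ∂_1 = 6 − 5 = 1, and the invariant factors of ∂_1 are all 1, so H_0 = Z.

(K is a triangulation of the cylinder S^1 x I.)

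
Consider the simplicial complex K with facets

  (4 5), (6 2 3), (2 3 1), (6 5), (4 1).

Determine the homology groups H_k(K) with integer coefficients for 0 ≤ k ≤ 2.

Order the vertices as 1 < 2 < 3 < 4 < 5 < 6. Listing each simplex with vertices in this order, K has dimension 2 with simplices:

  0-simplices (6): [1], [2], [3], [4], [5], [6]
  1-simplices (8): [1,2], [1,3], [1,4], [2,3], [2,6], [3,6], [4,5], [5,6]
  2-simplices (2): [1,2,3], [2,3,6]

so the chain groups are C_0 ≅ Z^6, C_1 ≅ Z^8, C_2 ≅ Z^2.

The boundary map ∂_1: C_1 → C_0 is given by ∂[p,q] = [q] − [p]. For instance
  ∂[3,6] = [6] − [3].
The 6×8 boundary matrix has rank 5 and Smith normal form diag(1,1,1,1,1).

∂_2: C_2 → C_1 acts by ∂[p,q,r] = [q,r] − [p,r] + [p,q]. For instance
  ∂[1,2,3] = [2,3] − [1,3] + [1,2],
  ∂[2,3,6] = [3,6] − [2,6] + [2,3].
This gives a 8×2 integer matrix of rank 2; reducing to Smith normal form yields diagonal entries (1,1).

From H_k ≅ ker(∂_k) / im(∂_{k+1}) we obtain:

  H_0: rank C_0 − rank ∂_1 = 6 − 5 = 1, and the invariant factors of ∂_1 are all 1, so H_0 = Z.
  H_1: rank ker ∂_1 − rank ∂_2 = (8 − 5) − 2 = 1, and the invariant factors of ∂_2 are all 1, so H_1 = Z.
  H_2: rank ker ∂_2 − rank ∂_3 = (2 − 2) − 0 = 0, and there is no ∂_3, so H_2 = 0.

H_0 = Z,  H_1 = Z,  H_2 = 0.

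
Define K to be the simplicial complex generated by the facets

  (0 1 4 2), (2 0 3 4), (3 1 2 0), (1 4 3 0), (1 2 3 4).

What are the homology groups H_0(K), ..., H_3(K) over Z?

Take the total order 0 < 1 < 2 < 3 < 4 on the vertex set. Then K (dimension 3) consists of the simplices:

  0-simplices (5): [0], [1], [2], [3], [4]
  1-simplices (10): [0,1], [0,2], [0,3], [0,4], [1,2], [1,3], [1,4], [2,3], [2,4], [3,4]
  2-simplices (10): [0,1,2], [0,1,3], [0,1,4], [0,2,3], [0,2,4], [0,3,4], [1,2,3], [1,2,4], [1,3,4], [2,3,4]
  3-simplices (5): [0,1,2,3], [0,1,2,4], [0,1,3,4], [0,2,3,4], [1,2,3,4]

Hence C_0 ≅ Z^5, C_1 ≅ Z^10, C_2 ≅ Z^10, C_3 ≅ Z^5.

∂_1: C_1 → C_0 is given by ∂[p,q] = [q] − [p].
The resulting 5×10 matrix has rank 4, and its Smith normal form has invariant factors (1,1,1,1).

Boundary ∂_2: C_2 → C_1 acts by ∂[p,q,r] = [q,r] − [p,r] + [p,q]. For instance
  ∂[1,2,4] = [2,4] − [1,4] + [1,2],
  ∂[0,2,3] = [2,3] − [0,3] + [0,2].
The resulting 10×10 matrix has rank 6, and its Smith normal form has invariant factors (1,1,1,1,1,1).

Boundary ∂_3: C_3 → C_2 sends each 3-simplex σ to the alternating sum Σ_i (−1)^i (σ with its i-th vertex removed). For instance
  ∂[0,2,3,4] = [2,3,4] − [0,3,4] + [0,2,4] − [0,2,3],
  ∂[0,1,2,4] = [1,2,4] − [0,2,4] + [0,1,4] − [0,1,2].
As a 10×5 matrix over Z this has rank 4, with invariant factors (1,1,1,1).

Computing H_k = (kernel of ∂_k) / (image of ∂_{k+1}):

  H_0: rank C_0 − rank ∂_1 = 5 − 4 = 1, and the invariant factors of ∂_1 are all 1, so H_0 ≅ Z.
  H_1: rank ker ∂_1 − rank ∂_2 = (10 − 4) − 6 = 0, and the invariant factors of ∂_2 are all 1, so H_1 ≅ 0.
  H_2: rank ker ∂_2 − rank ∂_3 = (10 − 6) − 4 = 0, and the invariant factors of ∂_3 are all 1, so H_2 ≅ 0.
  H_3: rank ker ∂_3 − rank ∂_4 = (5 − 4) − 0 = 1, and there is no ∂_4, so H_3 ≅ Z.

(K is a triangulation of the 3-sphere S^3.)

H_0 ≅ Z,  H_1 = 0,  H_2 = 0,  H_3 ≅ Z.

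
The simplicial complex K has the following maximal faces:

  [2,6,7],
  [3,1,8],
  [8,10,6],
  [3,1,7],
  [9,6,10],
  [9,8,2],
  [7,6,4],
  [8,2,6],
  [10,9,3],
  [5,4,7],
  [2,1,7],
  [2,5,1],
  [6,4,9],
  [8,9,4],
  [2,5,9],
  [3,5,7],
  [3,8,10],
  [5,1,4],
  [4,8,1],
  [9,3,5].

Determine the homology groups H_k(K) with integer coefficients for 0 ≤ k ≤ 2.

H_0 ≅ Z,  H_1 ≅ Z ⊕ Z/2Z,  H_2 = 0.

Order the vertices as 1 < 2 < 3 < 4 < 5 < 6 < 7 < 8 < 9 < 10. Listing each simplex with vertices in this order, K has dimension 2 with simplices:

  0-simplices (10): [1], [2], [3], [4], [5], [6], [7], [8], [9], [10]
  1-simplices (30): (30 of them)
  2-simplices (20): (20 of them)

so the chain groups are C_0 ≅ Z^10, C_1 ≅ Z^30, C_2 ≅ Z^20.

The boundary map ∂_1: C_1 → C_0 maps an edge to its endpoints' difference, ∂[p,q] = q − p. For instance
  ∂[6,7] = [7] − [6].
As a 10×30 matrix over Z this has rank 9, with invariant factors (1,1,1,1,1,1,1,1,1).

The boundary map ∂_2: C_2 → C_1 sends each 2-simplex [p,q,r] to [q,r] − [p,r] + [p,q]. For instance
  ∂[1,3,7] = [3,7] − [1,7] + [1,3],
  ∂[2,6,7] = [6,7] − [2,7] + [2,6].
The resulting 30×20 matrix has rank 20, and its Smith normal form has invariant factors (1,1,1,1,1,1,1,1,1,1,1,1,1,1,1,1,1,1,1,2).

Reading off H_k = ker ∂_k / im ∂_{k+1}:

  H_0: rank C_0 − rank ∂_1 = 10 − 9 = 1, and the invariant factors of ∂_1 are all 1, so H_0 = Z.
  H_1: rank ker ∂_1 − rank ∂_2 = (30 − 9) − 20 = 1, and ∂_2 has invariant factor 2 > 1, so H_1 = Z ⊕ Z/2Z.
  H_2: rank ker ∂_2 − rank ∂_3 = (20 − 20) − 0 = 0, and there is no ∂_3, so H_2 = 0.

As a check, the Euler characteristic is 10 − 30 + 20 = 0, which agrees with 1 − 1 + 0 = 0.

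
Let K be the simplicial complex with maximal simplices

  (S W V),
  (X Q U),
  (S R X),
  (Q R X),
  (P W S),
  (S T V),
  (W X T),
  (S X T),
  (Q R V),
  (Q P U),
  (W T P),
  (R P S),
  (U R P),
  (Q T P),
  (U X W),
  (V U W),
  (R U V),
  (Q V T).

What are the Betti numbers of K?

Fix the vertex order P < Q < R < S < T < U < V < W < X and write every simplex with vertices in increasing order. Then dim K = 2 and the simplices of K are:

  0-simplices (9): P, Q, R, S, T, U, V, W, X
  1-simplices (27): PQ, PR, PS, PT, PU, PW, QR, QT, QU, QV, QX, RS, RU, RV, RX, ST, SV, SW, SX, TV, TW, TX, UV, UW, UX, VW, WX
  2-simplices (18): PQT, PQU, PRS, PRU, PSW, PTW, QRV, QRX, QTV, QUX, RSX, RUV, STV, STX, SVW, TWX, UVW, UWX

so the chain groups are C_0 ≅ Z^9, C_1 ≅ Z^27, C_2 ≅ Z^18.

∂_1: C_1 → C_0 is given by ∂[p,q] = [q] − [p]. For instance
  ∂RV = V − R.
This gives a 9×27 integer matrix of rank 8; reducing to Smith normal form yields diagonal entries (1,1,1,1,1,1,1,1).

The boundary map ∂_2: C_2 → C_1 maps a triangle to the signed sum of its edges. For instance
  ∂TWX = WX − TX + TW,
  ∂PRS = RS − PS + PR.
The resulting 27×18 matrix has rank 18, and its Smith normal form has invariant factors (1,1,1,1,1,1,1,1,1,1,1,1,1,1,1,1,1,2).

Reading off H_k = ker ∂_k / im ∂_{k+1}:

  H_0: rank C_0 − rank ∂_1 = 9 − 8 = 1, and the invariant factors of ∂_1 are all 1, so H_0 ≅ Z.
  H_1: rank ker ∂_1 − rank ∂_2 = (27 − 8) − 18 = 1, and ∂_2 has invariant factor 2 > 1, so H_1 ≅ Z ⊕ Z/2Z.
  H_2: rank ker ∂_2 − rank ∂_3 = (18 − 18) − 0 = 0, and there is no ∂_3, so H_2 ≅ 0.

As a check, the Euler characteristic is 9 − 27 + 18 = 0, which agrees with 1 − 1 + 0 = 0.
(K is a triangulation of the Klein bottle.)

Hence the Betti numbers are b_0 = 1, b_1 = 1, b_2 = 0.

b_0 = 1, b_1 = 1, b_2 = 0.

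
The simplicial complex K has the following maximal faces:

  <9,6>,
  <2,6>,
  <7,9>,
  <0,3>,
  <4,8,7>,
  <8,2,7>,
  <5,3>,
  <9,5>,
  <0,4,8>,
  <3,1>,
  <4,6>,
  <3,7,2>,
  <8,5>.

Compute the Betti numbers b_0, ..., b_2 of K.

b_0 = 1, b_1 = 5, b_2 = 0.

We work with the vertex ordering 0 < 1 < 2 < 3 < 4 < 5 < 6 < 7 < 8 < 9. The simplices of K, each written with vertices in increasing order, are:

  0-simplices (10): [0], [1], [2], [3], [4], [5], [6], [7], [8], [9]
  1-simplices (18): [0,3], [0,4], [0,8], [1,3], [2,3], [2,6], [2,7], [2,8], [3,5], [3,7], [4,6], [4,7], [4,8], [5,8], [5,9], [6,9], [7,8], [7,9]
  2-simplices (4): [0,4,8], [2,3,7], [2,7,8], [4,7,8]

giving chain groups C_0 ≅ Z^10, C_1 ≅ Z^18, C_2 ≅ Z^4.

The boundary map ∂_1: C_1 → C_0 maps an edge to its endpoints' difference, ∂[p,q] = q − p.
The 10×18 boundary matrix has rank 9 and Smith normal form diag(1,1,1,1,1,1,1,1,1).

The boundary map ∂_2: C_2 → C_1 sends each 2-simplex [p,q,r] to [q,r] − [p,r] + [p,q]. For instance
  ∂[2,7,8] = [7,8] − [2,8] + [2,7],
  ∂[0,4,8] = [4,8] − [0,8] + [0,4].
The resulting 18×4 matrix has rank 4, and its Smith normal form has invariant factors (1,1,1,1).

From H_k ≅ ker(∂_k) / im(∂_{k+1}) we obtain:

  H_0: rank C_0 − rank ∂_1 = 10 − 9 = 1, and the invariant factors of ∂_1 are all 1, so H_0 ≅ Z.
  H_1: rank ker ∂_1 − rank ∂_2 = (18 − 9) − 4 = 5, and the invariant factors of ∂_2 are all 1, so H_1 ≅ Z^5.
  H_2: rank ker ∂_2 − rank ∂_3 = (4 − 4) − 0 = 0, and there is no ∂_3, so H_2 ≅ 0.

As a check, the Euler characteristic is 10 − 18 + 4 = -4, which agrees with 1 − 5 + 0 = -4.

Hence the Betti numbers are b_0 = 1, b_1 = 5, b_2 = 0.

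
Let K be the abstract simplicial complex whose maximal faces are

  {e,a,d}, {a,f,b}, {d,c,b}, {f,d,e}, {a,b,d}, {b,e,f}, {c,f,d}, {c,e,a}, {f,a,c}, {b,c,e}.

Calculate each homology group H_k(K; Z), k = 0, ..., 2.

Order the vertices as a < b < c < d < e < f. Listing each simplex with vertices in this order, K has dimension 2 with simplices:

  0-simplices (6): a, b, c, d, e, f
  1-simplices (15): ab, ac, ad, ae, af, bc, bd, be, bf, cd, ce, cf, de, df, ef
  2-simplices (10): abd, abf, ace, acf, ade, bcd, bce, bef, cdf, def

Hence C_0 ≅ Z^6, C_1 ≅ Z^15, C_2 ≅ Z^10.

∂_1: C_1 → C_0 is given by ∂[p,q] = [q] − [p].
As a 6×15 matrix over Z this has rank 5, with invariant factors (1,1,1,1,1).

∂_2: C_2 → C_1 maps a triangle to the signed sum of its edges. For instance
  ∂bce = ce − be + bc,
  ∂def = ef − df + de.
As a 15×10 matrix over Z this has rank 10, with invariant factors (1,1,1,1,1,1,1,1,1,2).

From H_k ≅ ker(∂_k) / im(∂_{k+1}) we obtain:

  H_0: rank C_0 − rank ∂_1 = 6 − 5 = 1, and the invariant factors of ∂_1 are all 1, so H_0 ≅ Z.
  H_1: rank ker ∂_1 − rank ∂_2 = (15 − 5) − 10 = 0, and ∂_2 has invariant factor 2 > 1, so H_1 ≅ Z_2.
  H_2: rank ker ∂_2 − rank ∂_3 = (10 − 10) − 0 = 0, and there is no ∂_3, so H_2 ≅ 0.

H_0 ≅ Z,  H_1 ≅ Z_2,  H_2 = 0.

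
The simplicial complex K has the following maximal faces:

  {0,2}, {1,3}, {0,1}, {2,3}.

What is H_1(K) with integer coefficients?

Fix the vertex order 0 < 1 < 2 < 3 and write every simplex with vertices in increasing order. Then dim K = 1 and the simplices of K are:

  0-simplices (4): [0], [1], [2], [3]
  1-simplices (4): [0,1], [0,2], [1,3], [2,3]

so the chain groups are C_0 ≅ Z^4, C_1 ≅ Z^4.

The boundary map ∂_1: C_1 → C_0 is given by ∂[p,q] = [q] − [p]. For instance
  ∂[0,1] = [1] − [0].
This gives a 4×4 integer matrix of rank 3; reducing to Smith normal form yields diagonal entries (1,1,1).

Now H_k = ker ∂_k / im ∂_{k+1}, so:

  H_1: rank ker ∂_1 − rank ∂_2 = (4 − 3) − 0 = 1, and there is no ∂_2, so H_1 ≅ Z.

H_1 ≅ Z.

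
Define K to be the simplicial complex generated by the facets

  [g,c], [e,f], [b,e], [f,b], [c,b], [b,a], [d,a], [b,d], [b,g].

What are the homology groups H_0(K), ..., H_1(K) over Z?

H_0 ≅ Z,  H_1 ≅ Z^3.

Order the vertices as a < b < c < d < e < f < g. Listing each simplex with vertices in this order, K has dimension 1 with simplices:

  0-simplices (7): a, b, c, d, e, f, g
  1-simplices (9): ab, ad, bc, bd, be, bf, bg, cg, ef

giving chain groups C_0 ≅ Z^7, C_1 ≅ Z^9.

Boundary ∂_1: C_1 → C_0 maps an edge to its endpoints' difference, ∂[p,q] = q − p. For instance
  ∂ab = b − a.
This gives a 7×9 integer matrix of rank 6; reducing to Smith normal form yields diagonal entries (1,1,1,1,1,1).

Now H_k = ker ∂_k / im ∂_{k+1}, so:

  H_0: rank C_0 − rank ∂_1 = 7 − 6 = 1, and the invariant factors of ∂_1 are all 1, so H_0 = Z.
  H_1: rank ker ∂_1 − rank ∂_2 = (9 − 6) − 0 = 3, and there is no ∂_2, so H_1 = Z^3.

As a check, the Euler characteristic is 7 − 9 = -2, which agrees with 1 − 3 = -2.
(K is a triangulation of a wedge of 3 circles.)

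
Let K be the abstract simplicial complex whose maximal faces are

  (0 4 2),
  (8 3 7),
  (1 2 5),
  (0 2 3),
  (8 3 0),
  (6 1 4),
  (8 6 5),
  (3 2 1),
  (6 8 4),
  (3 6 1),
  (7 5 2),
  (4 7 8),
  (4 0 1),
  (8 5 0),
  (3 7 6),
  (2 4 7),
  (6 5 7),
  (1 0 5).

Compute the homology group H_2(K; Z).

Take the total order 0 < 1 < 2 < 3 < 4 < 5 < 6 < 7 < 8 on the vertex set. Then K (dimension 2) consists of the simplices:

  0-simplices (9): [0], [1], [2], [3], [4], [5], [6], [7], [8]
  1-simplices (27): (27 of them)
  2-simplices (18): [0,1,4], [0,1,5], [0,2,3], [0,2,4], [0,3,8], [0,5,8], [1,2,3], [1,2,5], [1,3,6], [1,4,6], [2,4,7], [2,5,7], [3,6,7], [3,7,8], [4,6,8], [4,7,8], [5,6,7], [5,6,8]

Hence C_0 ≅ Z^9, C_1 ≅ Z^27, C_2 ≅ Z^18.

Boundary ∂_1: C_1 → C_0 sends each edge [p,q] (with p < q) to q − p.
As a 9×27 matrix over Z this has rank 8, with invariant factors (1,1,1,1,1,1,1,1).

∂_2: C_2 → C_1 maps a triangle to the signed sum of its edges. For instance
  ∂[3,6,7] = [6,7] − [3,7] + [3,6],
  ∂[5,6,7] = [6,7] − [5,7] + [5,6].
As a 27×18 matrix over Z this has rank 18, with invariant factors (1,1,1,1,1,1,1,1,1,1,1,1,1,1,1,1,1,2).

Now H_k = ker ∂_k / im ∂_{k+1}, so:

  H_2: rank ker ∂_2 − rank ∂_3 = (18 − 18) − 0 = 0, and there is no ∂_3, so H_2 ≅ 0.

H_2 = 0.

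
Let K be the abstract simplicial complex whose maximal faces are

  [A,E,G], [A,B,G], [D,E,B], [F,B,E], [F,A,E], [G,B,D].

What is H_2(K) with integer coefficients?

H_2 = 0.

We work with the vertex ordering A < B < D < E < F < G. The simplices of K, each written with vertices in increasing order, are:

  0-simplices (6): A, B, D, E, F, G
  1-simplices (12): AB, AE, AF, AG, BD, BE, BF, BG, DE, DG, EF, EG
  2-simplices (6): ABG, AEF, AEG, BDE, BDG, BEF

giving chain groups C_0 ≅ Z^6, C_1 ≅ Z^12, C_2 ≅ Z^6.

The boundary map ∂_1: C_1 → C_0 maps an edge to its endpoints' difference, ∂[p,q] = q − p. For instance
  ∂BD = D − B.
The resulting 6×12 matrix has rank 5, and its Smith normal form has invariant factors (1,1,1,1,1).

∂_2: C_2 → C_1 maps a triangle to the signed sum of its edges. For instance
  ∂BEF = EF − BF + BE,
  ∂AEF = EF − AF + AE.
As a 12×6 matrix over Z this has rank 6, with invariant factors (1,1,1,1,1,1).

Now H_k = ker ∂_k / im ∂_{k+1}, so:

  H_2: rank ker ∂_2 − rank ∂_3 = (6 − 6) − 0 = 0, and there is no ∂_3, so H_2 = 0.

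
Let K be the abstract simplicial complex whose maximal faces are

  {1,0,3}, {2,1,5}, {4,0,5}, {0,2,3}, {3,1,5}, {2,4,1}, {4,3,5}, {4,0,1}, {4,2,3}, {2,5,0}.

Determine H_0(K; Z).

H_0 ≅ Z.

We work with the vertex ordering 0 < 1 < 2 < 3 < 4 < 5. The simplices of K, each written with vertices in increasing order, are:

  0-simplices (6): [0], [1], [2], [3], [4], [5]
  1-simplices (15): [0,1], [0,2], [0,3], [0,4], [0,5], [1,2], [1,3], [1,4], [1,5], [2,3], [2,4], [2,5], [3,4], [3,5], [4,5]
  2-simplices (10): [0,1,3], [0,1,4], [0,2,3], [0,2,5], [0,4,5], [1,2,4], [1,2,5], [1,3,5], [2,3,4], [3,4,5]

so the chain groups are C_0 ≅ Z^6, C_1 ≅ Z^15, C_2 ≅ Z^10.

The boundary map ∂_1: C_1 → C_0 sends each edge [p,q] (with p < q) to q − p.
The resulting 6×15 matrix has rank 5, and its Smith normal form has invariant factors (1,1,1,1,1).

∂_2: C_2 → C_1 maps a triangle to the signed sum of its edges. For instance
  ∂[1,3,5] = [3,5] − [1,5] + [1,3],
  ∂[0,4,5] = [4,5] − [0,5] + [0,4].
As a 15×10 matrix over Z this has rank 10, with invariant factors (1,1,1,1,1,1,1,1,1,2).

Computing H_k = (kernel of ∂_k) / (image of ∂_{k+1}):

  H_0: rank C_0 − rank ∂_1 = 6 − 5 = 1, and the invariant factors of ∂_1 are all 1, so H_0 = Z.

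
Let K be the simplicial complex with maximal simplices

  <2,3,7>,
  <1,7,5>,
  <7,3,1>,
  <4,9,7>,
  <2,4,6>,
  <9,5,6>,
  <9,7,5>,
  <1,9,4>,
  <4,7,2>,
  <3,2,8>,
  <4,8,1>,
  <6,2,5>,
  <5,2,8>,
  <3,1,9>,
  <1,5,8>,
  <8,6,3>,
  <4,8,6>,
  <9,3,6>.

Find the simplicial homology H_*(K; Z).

H_0 ≅ Z,  H_1 ≅ Z ⊕ Z/2,  H_2 = 0.

We work with the vertex ordering 1 < 2 < 3 < 4 < 5 < 6 < 7 < 8 < 9. The simplices of K, each written with vertices in increasing order, are:

  0-simplices (9): [1], [2], [3], [4], [5], [6], [7], [8], [9]
  1-simplices (27): (27 of them)
  2-simplices (18): [1,3,7], [1,3,9], [1,4,8], [1,4,9], [1,5,7], [1,5,8], [2,3,7], [2,3,8], [2,4,6], [2,4,7], [2,5,6], [2,5,8], [3,6,8], [3,6,9], [4,6,8], [4,7,9], [5,6,9], [5,7,9]

so the chain groups are C_0 ≅ Z^9, C_1 ≅ Z^27, C_2 ≅ Z^18.

Boundary ∂_1: C_1 → C_0 maps an edge to its endpoints' difference, ∂[p,q] = q − p.
The resulting 9×27 matrix has rank 8, and its Smith normal form has invariant factors (1,1,1,1,1,1,1,1).

∂_2: C_2 → C_1 maps a triangle to the signed sum of its edges. For instance
  ∂[5,6,9] = [6,9] − [5,9] + [5,6],
  ∂[2,5,8] = [5,8] − [2,8] + [2,5].
This gives a 27×18 integer matrix of rank 18; reducing to Smith normal form yields diagonal entries (1,1,1,1,1,1,1,1,1,1,1,1,1,1,1,1,1,2).

Reading off H_k = ker ∂_k / im ∂_{k+1}:

  H_0: rank C_0 − rank ∂_1 = 9 − 8 = 1, and the invariant factors of ∂_1 are all 1, so H_0 = Z.
  H_1: rank ker ∂_1 − rank ∂_2 = (27 − 8) − 18 = 1, and ∂_2 has invariant factor 2 > 1, so H_1 = Z ⊕ Z/2.
  H_2: rank ker ∂_2 − rank ∂_3 = (18 − 18) − 0 = 0, and there is no ∂_3, so H_2 = 0.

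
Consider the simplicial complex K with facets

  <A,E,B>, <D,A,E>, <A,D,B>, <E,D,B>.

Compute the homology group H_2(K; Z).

Order the vertices as A < B < D < E. Listing each simplex with vertices in this order, K has dimension 2 with simplices:

  0-simplices (4): A, B, D, E
  1-simplices (6): AB, AD, AE, BD, BE, DE
  2-simplices (4): ABD, ABE, ADE, BDE

Hence C_0 ≅ Z^4, C_1 ≅ Z^6, C_2 ≅ Z^4.

Boundary ∂_1: C_1 → C_0 maps an edge to its endpoints' difference, ∂[p,q] = q − p. For instance
  ∂BE = E − B.
As a 4×6 matrix over Z this has rank 3, with invariant factors (1,1,1).

Boundary ∂_2: C_2 → C_1 acts by ∂[p,q,r] = [q,r] − [p,r] + [p,q]. For instance
  ∂ADE = DE − AE + AD,
  ∂ABD = BD − AD + AB.
This gives a 6×4 integer matrix of rank 3; reducing to Smith normal form yields diagonal entries (1,1,1).

From H_k ≅ ker(∂_k) / im(∂_{k+1}) we obtain:

  H_2: rank ker ∂_2 − rank ∂_3 = (4 − 3) − 0 = 1, and there is no ∂_3, so H_2 ≅ Z.

H_2 ≅ Z.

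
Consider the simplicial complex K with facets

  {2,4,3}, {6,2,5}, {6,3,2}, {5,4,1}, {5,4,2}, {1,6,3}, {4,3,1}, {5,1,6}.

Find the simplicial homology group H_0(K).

H_0 = Z.

Order the vertices as 1 < 2 < 3 < 4 < 5 < 6. Listing each simplex with vertices in this order, K has dimension 2 with simplices:

  0-simplices (6): [1], [2], [3], [4], [5], [6]
  1-simplices (12): [1,3], [1,4], [1,5], [1,6], [2,3], [2,4], [2,5], [2,6], [3,4], [3,6], [4,5], [5,6]
  2-simplices (8): [1,3,4], [1,3,6], [1,4,5], [1,5,6], [2,3,4], [2,3,6], [2,4,5], [2,5,6]

so the chain groups are C_0 ≅ Z^6, C_1 ≅ Z^12, C_2 ≅ Z^8.

The boundary map ∂_1: C_1 → C_0 is given by ∂[p,q] = [q] − [p]. For instance
  ∂[3,6] = [6] − [3].
This gives a 6×12 integer matrix of rank 5; reducing to Smith normal form yields diagonal entries (1,1,1,1,1).

Boundary ∂_2: C_2 → C_1 sends each 2-simplex [p,q,r] to [q,r] − [p,r] + [p,q]. For instance
  ∂[2,5,6] = [5,6] − [2,6] + [2,5],
  ∂[2,3,6] = [3,6] − [2,6] + [2,3].
The resulting 12×8 matrix has rank 7, and its Smith normal form has invariant factors (1,1,1,1,1,1,1).

Computing H_k = (kernel of ∂_k) / (image of ∂_{k+1}):

  H_0: rank C_0 − rank ∂_1 = 6 − 5 = 1, and the invariant factors of ∂_1 are all 1, so H_0 ≅ Z.

(K is a triangulation of the 2-sphere S^2.)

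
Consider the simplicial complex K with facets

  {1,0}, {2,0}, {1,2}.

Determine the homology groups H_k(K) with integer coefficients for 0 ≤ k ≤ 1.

Fix the vertex order 0 < 1 < 2 and write every simplex with vertices in increasing order. Then dim K = 1 and the simplices of K are:

  0-simplices (3): [0], [1], [2]
  1-simplices (3): [0,1], [0,2], [1,2]

so the chain groups are C_0 ≅ Z^3, C_1 ≅ Z^3.

∂_1: C_1 → C_0 sends each edge [p,q] (with p < q) to q − p. For instance
  ∂[0,2] = [2] − [0].
The resulting 3×3 matrix has rank 2, and its Smith normal form has invariant factors (1,1).

Now H_k = ker ∂_k / im ∂_{k+1}, so:

  H_0: rank C_0 − rank ∂_1 = 3 − 2 = 1, and the invariant factors of ∂_1 are all 1, so H_0 ≅ Z.
  H_1: rank ker ∂_1 − rank ∂_2 = (3 − 2) − 0 = 1, and there is no ∂_2, so H_1 ≅ Z.

As a check, the Euler characteristic is 3 − 3 = 0, which agrees with 1 − 1 = 0.

H_0 ≅ Z,  H_1 ≅ Z.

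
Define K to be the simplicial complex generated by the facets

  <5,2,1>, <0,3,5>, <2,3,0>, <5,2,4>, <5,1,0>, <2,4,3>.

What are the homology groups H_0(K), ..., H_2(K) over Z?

We work with the vertex ordering 0 < 1 < 2 < 3 < 4 < 5. The simplices of K, each written with vertices in increasing order, are:

  0-simplices (6): [0], [1], [2], [3], [4], [5]
  1-simplices (12): [0,1], [0,2], [0,3], [0,5], [1,2], [1,5], [2,3], [2,4], [2,5], [3,4], [3,5], [4,5]
  2-simplices (6): [0,1,5], [0,2,3], [0,3,5], [1,2,5], [2,3,4], [2,4,5]

Hence C_0 ≅ Z^6, C_1 ≅ Z^12, C_2 ≅ Z^6.

∂_1: C_1 → C_0 is given by ∂[p,q] = [q] − [p].
The 6×12 boundary matrix has rank 5 and Smith normal form diag(1,1,1,1,1).

Boundary ∂_2: C_2 → C_1 maps a triangle to the signed sum of its edges. For instance
  ∂[0,2,3] = [2,3] − [0,3] + [0,2],
  ∂[1,2,5] = [2,5] − [1,5] + [1,2].
The 12×6 boundary matrix has rank 6 and Smith normal form diag(1,1,1,1,1,1).

Computing H_k = (kernel of ∂_k) / (image of ∂_{k+1}):

  H_0: rank C_0 − rank ∂_1 = 6 − 5 = 1, and the invariant factors of ∂_1 are all 1, so H_0 = Z.
  H_1: rank ker ∂_1 − rank ∂_2 = (12 − 5) − 6 = 1, and the invariant factors of ∂_2 are all 1, so H_1 = Z.
  H_2: rank ker ∂_2 − rank ∂_3 = (6 − 6) − 0 = 0, and there is no ∂_3, so H_2 = 0.

As a check, the Euler characteristic is 6 − 12 + 6 = 0, which agrees with 1 − 1 + 0 = 0.
(K is a triangulation of the cylinder S^1 x I.)

H_0 = Z,  H_1 = Z,  H_2 = 0.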